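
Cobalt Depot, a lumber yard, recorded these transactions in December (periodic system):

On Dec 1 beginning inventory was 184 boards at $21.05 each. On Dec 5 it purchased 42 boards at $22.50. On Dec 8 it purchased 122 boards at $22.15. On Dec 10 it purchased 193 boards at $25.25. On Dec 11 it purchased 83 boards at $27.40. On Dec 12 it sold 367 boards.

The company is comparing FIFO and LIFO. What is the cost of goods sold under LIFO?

COGS = $9,163.10

FIFO COGS: 184 @ $21.05 + 42 @ $22.50 + 122 @ $22.15 + 19 @ $25.25 = $8,000.25
LIFO COGS: 83 @ $27.40 + 193 @ $25.25 + 91 @ $22.15 = $9,163.10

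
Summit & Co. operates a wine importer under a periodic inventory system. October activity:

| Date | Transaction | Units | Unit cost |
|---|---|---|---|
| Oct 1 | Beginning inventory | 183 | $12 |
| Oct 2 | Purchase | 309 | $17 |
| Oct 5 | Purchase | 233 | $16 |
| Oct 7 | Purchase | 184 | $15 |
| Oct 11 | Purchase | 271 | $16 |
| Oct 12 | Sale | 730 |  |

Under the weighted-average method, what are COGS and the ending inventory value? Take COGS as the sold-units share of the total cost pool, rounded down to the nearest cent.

COGS = $11,304.48; ending inventory = $6,968.52

Oct 12, sell 730: 730/1180 × $18,273.00 → $11,304.48
Ending inventory (cost pool remaining) = $6,968.52
Check: goods available $18,273.00 = COGS $11,304.48 + ending $6,968.52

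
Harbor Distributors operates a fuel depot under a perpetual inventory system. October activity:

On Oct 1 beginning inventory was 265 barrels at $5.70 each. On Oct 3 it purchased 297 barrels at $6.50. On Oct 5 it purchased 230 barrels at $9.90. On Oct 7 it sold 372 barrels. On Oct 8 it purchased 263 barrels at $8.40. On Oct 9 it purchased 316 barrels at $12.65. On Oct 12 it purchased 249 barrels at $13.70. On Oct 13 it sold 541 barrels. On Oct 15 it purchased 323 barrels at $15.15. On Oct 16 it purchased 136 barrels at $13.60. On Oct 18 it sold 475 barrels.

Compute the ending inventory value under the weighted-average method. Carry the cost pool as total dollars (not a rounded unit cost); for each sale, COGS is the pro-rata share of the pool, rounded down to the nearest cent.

Ending inventory = $8,243.09

After Oct 1: 265 on hand, pool $1,510.50 (≈ $5.7000 each)
After Oct 3: 562 on hand, pool $3,441.00 (≈ $6.1228 each)
After Oct 5: 792 on hand, pool $5,718.00 (≈ $7.2197 each)
Oct 7, sell 372: 372/792 × $5,718.00 → $2,685.72
After Oct 8: 683 on hand, pool $5,241.48 (≈ $7.6742 each)
After Oct 9: 999 on hand, pool $9,238.88 (≈ $9.2481 each)
After Oct 12: 1248 on hand, pool $12,650.18 (≈ $10.1364 each)
Oct 13, sell 541: 541/1248 × $12,650.18 → $5,483.77
After Oct 15: 1030 on hand, pool $12,059.86 (≈ $11.7086 each)
After Oct 16: 1166 on hand, pool $13,909.46 (≈ $11.9292 each)
Oct 18, sell 475: 475/1166 × $13,909.46 → $5,666.37
Total COGS = $2,685.72 + $5,483.77 + $5,666.37 = $13,835.86
Ending inventory (cost pool remaining) = $8,243.09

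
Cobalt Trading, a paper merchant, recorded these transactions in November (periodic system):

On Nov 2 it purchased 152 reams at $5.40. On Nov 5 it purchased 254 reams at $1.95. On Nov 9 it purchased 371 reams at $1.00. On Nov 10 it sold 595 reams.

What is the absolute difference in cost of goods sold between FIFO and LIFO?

FIFO COGS: 152 @ $5.40 + 254 @ $1.95 + 189 @ $1.00 = $1,505.10
LIFO COGS: 371 @ $1.00 + 224 @ $1.95 = $807.80
Difference = |$1,505.10 − $807.80| = $697.30

$697.30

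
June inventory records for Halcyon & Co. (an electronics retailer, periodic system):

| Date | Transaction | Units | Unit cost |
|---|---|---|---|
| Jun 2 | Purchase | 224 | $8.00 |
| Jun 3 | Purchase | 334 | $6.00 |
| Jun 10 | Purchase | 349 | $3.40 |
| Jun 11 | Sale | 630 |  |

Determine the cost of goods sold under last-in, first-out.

COGS = $2,872.60

Jun 11, 630 sold [LIFO — newest first]: 349 @ $3.40 + 281 @ $6.00 = $2,872.60
Ending inventory: 224 @ $8.00 + 53 @ $6.00 = $2,110.00
Check: goods available $4,982.60 = COGS $2,872.60 + ending $2,110.00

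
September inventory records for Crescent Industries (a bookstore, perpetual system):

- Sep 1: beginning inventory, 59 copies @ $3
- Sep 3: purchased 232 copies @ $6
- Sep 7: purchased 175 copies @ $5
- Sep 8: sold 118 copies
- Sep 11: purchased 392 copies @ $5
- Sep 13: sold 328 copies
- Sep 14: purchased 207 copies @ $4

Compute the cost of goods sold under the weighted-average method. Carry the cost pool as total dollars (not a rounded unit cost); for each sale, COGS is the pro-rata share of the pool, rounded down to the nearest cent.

After Sep 1: 59 on hand, pool $177.00 (≈ $3.0000 each)
After Sep 3: 291 on hand, pool $1,569.00 (≈ $5.3918 each)
After Sep 7: 466 on hand, pool $2,444.00 (≈ $5.2446 each)
Sep 8, sell 118: 118/466 × $2,444.00 → $618.86
After Sep 11: 740 on hand, pool $3,785.14 (≈ $5.1151 each)
Sep 13, sell 328: 328/740 × $3,785.14 → $1,677.73
After Sep 14: 619 on hand, pool $2,935.41 (≈ $4.7422 each)
Total COGS = $618.86 + $1,677.73 = $2,296.59
Ending inventory (cost pool remaining) = $2,935.41

COGS = $2,296.59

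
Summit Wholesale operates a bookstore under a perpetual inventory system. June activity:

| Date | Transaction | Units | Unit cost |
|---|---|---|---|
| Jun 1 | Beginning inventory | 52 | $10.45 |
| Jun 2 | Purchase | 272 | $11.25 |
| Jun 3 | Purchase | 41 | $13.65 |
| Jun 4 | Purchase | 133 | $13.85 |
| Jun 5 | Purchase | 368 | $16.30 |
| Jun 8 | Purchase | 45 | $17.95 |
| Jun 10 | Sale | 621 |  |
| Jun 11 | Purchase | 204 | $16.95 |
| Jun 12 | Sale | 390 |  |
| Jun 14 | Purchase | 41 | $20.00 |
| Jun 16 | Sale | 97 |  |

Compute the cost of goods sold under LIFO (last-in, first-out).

Jun 10, 621 sold [LIFO — newest first]: 45 @ $17.95 + 368 @ $16.30 + 133 @ $13.85 + 41 @ $13.65 + 34 @ $11.25 = $9,590.35
Jun 12, 390 sold [LIFO — newest first]: 204 @ $16.95 + 186 @ $11.25 = $5,550.30
Jun 16, 97 sold [LIFO — newest first]: 41 @ $20.00 + 52 @ $11.25 + 4 @ $10.45 = $1,446.80
Total COGS = $9,590.35 + $5,550.30 + $1,446.80 = $16,587.45
Ending inventory: 48 @ $10.45 = $501.60
Check: goods available $17,089.05 = COGS $16,587.45 + ending $501.60

COGS = $16,587.45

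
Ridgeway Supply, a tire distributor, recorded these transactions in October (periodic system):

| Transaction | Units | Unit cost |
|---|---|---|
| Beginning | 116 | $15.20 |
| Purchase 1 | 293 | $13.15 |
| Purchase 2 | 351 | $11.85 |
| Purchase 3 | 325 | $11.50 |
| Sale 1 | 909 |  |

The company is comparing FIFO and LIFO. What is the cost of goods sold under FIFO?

COGS = $11,489.00

FIFO COGS: 116 @ $15.20 + 293 @ $13.15 + 351 @ $11.85 + 149 @ $11.50 = $11,489.00
LIFO COGS: 325 @ $11.50 + 351 @ $11.85 + 233 @ $13.15 = $10,960.80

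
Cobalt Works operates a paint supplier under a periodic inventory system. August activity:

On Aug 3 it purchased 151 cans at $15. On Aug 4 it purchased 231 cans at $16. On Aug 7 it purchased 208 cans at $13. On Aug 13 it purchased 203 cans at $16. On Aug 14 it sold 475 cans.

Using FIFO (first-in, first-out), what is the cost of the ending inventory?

Ending inventory = $4,743

Aug 14, 475 sold [FIFO — oldest first]: 151 @ $15 + 231 @ $16 + 93 @ $13 = $7,170
Ending inventory: 115 @ $13 + 203 @ $16 = $4,743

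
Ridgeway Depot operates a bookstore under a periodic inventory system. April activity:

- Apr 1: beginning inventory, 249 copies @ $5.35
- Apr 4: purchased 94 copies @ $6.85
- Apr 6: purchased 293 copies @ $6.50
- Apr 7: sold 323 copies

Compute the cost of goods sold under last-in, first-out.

Apr 7, 323 sold [LIFO — newest first]: 293 @ $6.50 + 30 @ $6.85 = $2,110.00
Ending inventory: 249 @ $5.35 + 64 @ $6.85 = $1,770.55

COGS = $2,110.00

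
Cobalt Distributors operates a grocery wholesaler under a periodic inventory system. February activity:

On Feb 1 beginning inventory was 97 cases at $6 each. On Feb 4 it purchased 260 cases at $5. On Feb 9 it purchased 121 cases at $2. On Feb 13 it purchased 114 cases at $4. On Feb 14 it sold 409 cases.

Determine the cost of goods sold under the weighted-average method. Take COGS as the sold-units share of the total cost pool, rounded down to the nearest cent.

Feb 14, sell 409: 409/592 × $2,580.00 → $1,782.46
Ending inventory (cost pool remaining) = $797.54

COGS = $1,782.46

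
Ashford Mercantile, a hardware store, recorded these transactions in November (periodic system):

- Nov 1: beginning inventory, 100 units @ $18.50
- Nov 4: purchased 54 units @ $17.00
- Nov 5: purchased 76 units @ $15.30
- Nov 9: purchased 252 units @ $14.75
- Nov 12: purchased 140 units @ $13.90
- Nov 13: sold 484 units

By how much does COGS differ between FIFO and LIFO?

FIFO COGS: 100 @ $18.50 + 54 @ $17.00 + 76 @ $15.30 + 252 @ $14.75 + 2 @ $13.90 = $7,675.60
LIFO COGS: 140 @ $13.90 + 252 @ $14.75 + 76 @ $15.30 + 16 @ $17.00 = $7,097.80
Difference = |$7,675.60 − $7,097.80| = $577.80

$577.80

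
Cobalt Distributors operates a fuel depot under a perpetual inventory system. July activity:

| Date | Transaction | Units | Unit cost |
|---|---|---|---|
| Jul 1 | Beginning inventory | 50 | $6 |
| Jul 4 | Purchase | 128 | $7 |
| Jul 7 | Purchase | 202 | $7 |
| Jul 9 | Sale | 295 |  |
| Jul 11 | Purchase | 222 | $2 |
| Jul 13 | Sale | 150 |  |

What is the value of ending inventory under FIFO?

Jul 9, 295 sold [FIFO — oldest first]: 50 @ $6 + 128 @ $7 + 117 @ $7 = $2,015
Jul 13, 150 sold [FIFO — oldest first]: 85 @ $7 + 65 @ $2 = $725
Total COGS = $2,015 + $725 = $2,740
Ending inventory: 157 @ $2 = $314
Check: goods available $3,054 = COGS $2,740 + ending $314

Ending inventory = $314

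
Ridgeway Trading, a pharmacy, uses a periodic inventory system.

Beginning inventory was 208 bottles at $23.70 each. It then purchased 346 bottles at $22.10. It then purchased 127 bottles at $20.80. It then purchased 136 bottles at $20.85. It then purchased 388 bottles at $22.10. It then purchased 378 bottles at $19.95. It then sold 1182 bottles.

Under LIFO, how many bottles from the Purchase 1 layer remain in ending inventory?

Sale 1 (1182) [LIFO — newest first]: 378 @ $19.95 + 388 @ $22.10 + 136 @ $20.85 + 127 @ $20.80 + 153 @ $22.10 = $24,974.40
Ending inventory: 208 @ $23.70 + 193 @ $22.10 = $9,194.90

193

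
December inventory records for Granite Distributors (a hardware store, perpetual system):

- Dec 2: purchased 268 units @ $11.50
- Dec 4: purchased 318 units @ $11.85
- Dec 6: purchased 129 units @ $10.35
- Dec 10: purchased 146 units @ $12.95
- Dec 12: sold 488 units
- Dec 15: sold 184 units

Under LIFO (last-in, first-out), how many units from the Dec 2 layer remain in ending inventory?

Dec 12, 488 sold [LIFO — newest first]: 146 @ $12.95 + 129 @ $10.35 + 213 @ $11.85 = $5,749.90
Dec 15, 184 sold [LIFO — newest first]: 105 @ $11.85 + 79 @ $11.50 = $2,152.75
Total COGS = $5,749.90 + $2,152.75 = $7,902.65
Ending inventory: 189 @ $11.50 = $2,173.50

189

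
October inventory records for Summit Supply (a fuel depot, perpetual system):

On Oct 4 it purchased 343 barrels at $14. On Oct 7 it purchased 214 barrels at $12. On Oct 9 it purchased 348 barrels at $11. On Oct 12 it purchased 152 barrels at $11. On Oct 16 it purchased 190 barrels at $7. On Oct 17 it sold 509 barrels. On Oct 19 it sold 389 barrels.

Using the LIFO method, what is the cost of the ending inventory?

Oct 17, 509 sold [LIFO — newest first]: 190 @ $7 + 152 @ $11 + 167 @ $11 = $4,839
Oct 19, 389 sold [LIFO — newest first]: 181 @ $11 + 208 @ $12 = $4,487
Total COGS = $4,839 + $4,487 = $9,326
Ending inventory: 343 @ $14 + 6 @ $12 = $4,874
Check: goods available $14,200 = COGS $9,326 + ending $4,874

Ending inventory = $4,874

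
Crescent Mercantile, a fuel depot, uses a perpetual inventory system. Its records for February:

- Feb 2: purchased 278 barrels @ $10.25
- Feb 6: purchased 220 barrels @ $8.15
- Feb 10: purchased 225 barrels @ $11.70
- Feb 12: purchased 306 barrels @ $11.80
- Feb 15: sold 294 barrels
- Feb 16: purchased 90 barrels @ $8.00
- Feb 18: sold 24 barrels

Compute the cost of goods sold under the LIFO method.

COGS = $3,661.20

Feb 15, 294 sold [LIFO — newest first]: 294 @ $11.80 = $3,469.20
Feb 18, 24 sold [LIFO — newest first]: 24 @ $8.00 = $192.00
Total COGS = $3,469.20 + $192.00 = $3,661.20
Ending inventory: 278 @ $10.25 + 220 @ $8.15 + 225 @ $11.70 + 12 @ $11.80 + 66 @ $8.00 = $7,944.60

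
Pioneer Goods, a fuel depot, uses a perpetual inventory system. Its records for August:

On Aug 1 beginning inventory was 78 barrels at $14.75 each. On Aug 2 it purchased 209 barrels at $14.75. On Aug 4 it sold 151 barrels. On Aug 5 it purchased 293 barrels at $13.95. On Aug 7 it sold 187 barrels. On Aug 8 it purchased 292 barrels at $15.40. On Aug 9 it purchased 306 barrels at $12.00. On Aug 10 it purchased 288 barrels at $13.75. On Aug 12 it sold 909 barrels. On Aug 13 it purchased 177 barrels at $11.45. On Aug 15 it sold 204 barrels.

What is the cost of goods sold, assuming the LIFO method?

Aug 4, 151 sold [LIFO — newest first]: 151 @ $14.75 = $2,227.25
Aug 7, 187 sold [LIFO — newest first]: 187 @ $13.95 = $2,608.65
Aug 12, 909 sold [LIFO — newest first]: 288 @ $13.75 + 306 @ $12.00 + 292 @ $15.40 + 23 @ $13.95 = $12,449.65
Aug 15, 204 sold [LIFO — newest first]: 177 @ $11.45 + 27 @ $13.95 = $2,403.30
Total COGS = $2,227.25 + $2,608.65 + $12,449.65 + $2,403.30 = $19,688.85
Ending inventory: 78 @ $14.75 + 58 @ $14.75 + 56 @ $13.95 = $2,787.20
Check: goods available $22,476.05 = COGS $19,688.85 + ending $2,787.20

COGS = $19,688.85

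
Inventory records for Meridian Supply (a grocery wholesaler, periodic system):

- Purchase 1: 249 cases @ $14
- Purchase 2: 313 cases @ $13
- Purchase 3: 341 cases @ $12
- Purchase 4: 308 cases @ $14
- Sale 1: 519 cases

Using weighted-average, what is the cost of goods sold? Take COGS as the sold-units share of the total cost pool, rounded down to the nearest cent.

COGS = $6,839.57

Sale 1, sell 519: 519/1211 × $15,959.00 → $6,839.57
Ending inventory (cost pool remaining) = $9,119.43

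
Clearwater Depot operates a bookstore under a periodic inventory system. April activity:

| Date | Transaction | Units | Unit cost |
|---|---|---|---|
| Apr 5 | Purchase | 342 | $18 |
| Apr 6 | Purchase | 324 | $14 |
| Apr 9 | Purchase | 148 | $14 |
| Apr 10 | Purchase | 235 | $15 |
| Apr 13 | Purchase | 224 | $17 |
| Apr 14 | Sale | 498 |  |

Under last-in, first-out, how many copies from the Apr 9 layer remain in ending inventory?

109

Apr 14, 498 sold [LIFO — newest first]: 224 @ $17 + 235 @ $15 + 39 @ $14 = $7,879
Ending inventory: 342 @ $18 + 324 @ $14 + 109 @ $14 = $12,218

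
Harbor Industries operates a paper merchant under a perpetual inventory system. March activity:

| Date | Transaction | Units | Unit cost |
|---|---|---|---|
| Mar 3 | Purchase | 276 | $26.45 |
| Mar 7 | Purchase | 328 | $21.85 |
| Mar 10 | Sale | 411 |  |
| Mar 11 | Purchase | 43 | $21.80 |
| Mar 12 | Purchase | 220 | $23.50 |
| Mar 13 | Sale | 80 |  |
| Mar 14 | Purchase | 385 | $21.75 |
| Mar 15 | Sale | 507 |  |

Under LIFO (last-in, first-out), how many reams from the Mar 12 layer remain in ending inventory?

Mar 10, 411 sold [LIFO — newest first]: 328 @ $21.85 + 83 @ $26.45 = $9,362.15
Mar 13, 80 sold [LIFO — newest first]: 80 @ $23.50 = $1,880.00
Mar 15, 507 sold [LIFO — newest first]: 385 @ $21.75 + 122 @ $23.50 = $11,240.75
Total COGS = $9,362.15 + $1,880.00 + $11,240.75 = $22,482.90
Ending inventory: 193 @ $26.45 + 43 @ $21.80 + 18 @ $23.50 = $6,465.25
Check: goods available $28,948.15 = COGS $22,482.90 + ending $6,465.25

18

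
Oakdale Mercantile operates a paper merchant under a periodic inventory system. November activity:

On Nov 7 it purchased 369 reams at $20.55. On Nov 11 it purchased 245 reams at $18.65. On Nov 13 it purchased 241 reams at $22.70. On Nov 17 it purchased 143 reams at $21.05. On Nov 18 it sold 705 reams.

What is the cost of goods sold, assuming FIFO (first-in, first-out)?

Nov 18, 705 sold [FIFO — oldest first]: 369 @ $20.55 + 245 @ $18.65 + 91 @ $22.70 = $14,217.90
Ending inventory: 150 @ $22.70 + 143 @ $21.05 = $6,415.15
Check: goods available $20,633.05 = COGS $14,217.90 + ending $6,415.15

COGS = $14,217.90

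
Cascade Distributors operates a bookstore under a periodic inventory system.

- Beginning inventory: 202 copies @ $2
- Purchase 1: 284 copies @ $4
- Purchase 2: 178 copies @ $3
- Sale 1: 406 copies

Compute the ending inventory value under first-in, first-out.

Ending inventory = $854

Sale 1 (406) [FIFO — oldest first]: 202 @ $2 + 204 @ $4 = $1,220
Ending inventory: 80 @ $4 + 178 @ $3 = $854
Check: goods available $2,074 = COGS $1,220 + ending $854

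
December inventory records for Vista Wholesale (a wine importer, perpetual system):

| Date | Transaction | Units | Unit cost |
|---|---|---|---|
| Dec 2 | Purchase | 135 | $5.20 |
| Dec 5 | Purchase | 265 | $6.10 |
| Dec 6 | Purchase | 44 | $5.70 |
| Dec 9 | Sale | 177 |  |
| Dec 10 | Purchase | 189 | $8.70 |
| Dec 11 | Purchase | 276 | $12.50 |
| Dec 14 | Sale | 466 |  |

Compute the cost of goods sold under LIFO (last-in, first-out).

COGS = $6,162.50

Dec 9, 177 sold [LIFO — newest first]: 44 @ $5.70 + 133 @ $6.10 = $1,062.10
Dec 14, 466 sold [LIFO — newest first]: 276 @ $12.50 + 189 @ $8.70 + 1 @ $6.10 = $5,100.40
Total COGS = $1,062.10 + $5,100.40 = $6,162.50
Ending inventory: 135 @ $5.20 + 131 @ $6.10 = $1,501.10
Check: goods available $7,663.60 = COGS $6,162.50 + ending $1,501.10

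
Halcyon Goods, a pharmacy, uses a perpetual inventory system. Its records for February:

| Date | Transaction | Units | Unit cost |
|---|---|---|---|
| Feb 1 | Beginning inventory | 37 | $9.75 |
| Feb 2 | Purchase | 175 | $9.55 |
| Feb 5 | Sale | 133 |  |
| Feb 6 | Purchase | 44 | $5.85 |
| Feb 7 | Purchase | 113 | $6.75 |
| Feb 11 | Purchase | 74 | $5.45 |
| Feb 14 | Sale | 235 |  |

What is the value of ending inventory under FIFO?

Ending inventory = $410.05

Feb 5, 133 sold [FIFO — oldest first]: 37 @ $9.75 + 96 @ $9.55 = $1,277.55
Feb 14, 235 sold [FIFO — oldest first]: 79 @ $9.55 + 44 @ $5.85 + 112 @ $6.75 = $1,767.85
Total COGS = $1,277.55 + $1,767.85 = $3,045.40
Ending inventory: 1 @ $6.75 + 74 @ $5.45 = $410.05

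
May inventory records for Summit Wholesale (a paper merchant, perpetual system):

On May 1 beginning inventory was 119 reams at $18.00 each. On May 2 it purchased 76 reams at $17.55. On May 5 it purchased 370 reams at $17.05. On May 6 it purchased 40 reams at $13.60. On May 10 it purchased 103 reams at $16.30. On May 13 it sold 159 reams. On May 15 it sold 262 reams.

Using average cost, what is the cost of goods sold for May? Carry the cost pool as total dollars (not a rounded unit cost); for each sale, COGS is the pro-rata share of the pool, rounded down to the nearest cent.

After May 1: 119 on hand, pool $2,142.00 (≈ $18.0000 each)
After May 2: 195 on hand, pool $3,475.80 (≈ $17.8246 each)
After May 5: 565 on hand, pool $9,784.30 (≈ $17.3173 each)
After May 6: 605 on hand, pool $10,328.30 (≈ $17.0716 each)
After May 10: 708 on hand, pool $12,007.20 (≈ $16.9593 each)
May 13, sell 159: 159/708 × $12,007.20 → $2,696.53
May 15, sell 262: 262/549 × $9,310.67 → $4,443.34
Total COGS = $2,696.53 + $4,443.34 = $7,139.87
Ending inventory (cost pool remaining) = $4,867.33
Check: goods available $12,007.20 = COGS $7,139.87 + ending $4,867.33

COGS = $7,139.87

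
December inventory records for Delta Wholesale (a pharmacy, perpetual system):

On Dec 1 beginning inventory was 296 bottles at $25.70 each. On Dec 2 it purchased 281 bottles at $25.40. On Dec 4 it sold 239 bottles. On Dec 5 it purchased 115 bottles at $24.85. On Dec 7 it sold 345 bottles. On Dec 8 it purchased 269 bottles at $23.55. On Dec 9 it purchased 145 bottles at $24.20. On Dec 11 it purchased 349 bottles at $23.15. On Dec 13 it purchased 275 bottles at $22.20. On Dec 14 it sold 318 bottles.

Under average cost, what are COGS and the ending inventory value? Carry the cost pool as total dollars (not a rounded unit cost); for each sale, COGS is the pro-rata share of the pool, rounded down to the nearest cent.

COGS = $22,289.81; ending inventory = $19,340.84

After Dec 1: 296 on hand, pool $7,607.20 (≈ $25.7000 each)
After Dec 2: 577 on hand, pool $14,744.60 (≈ $25.5539 each)
Dec 4, sell 239: 239/577 × $14,744.60 → $6,107.38
After Dec 5: 453 on hand, pool $11,494.97 (≈ $25.3752 each)
Dec 7, sell 345: 345/453 × $11,494.97 → $8,754.44
After Dec 8: 377 on hand, pool $9,075.48 (≈ $24.0729 each)
After Dec 9: 522 on hand, pool $12,584.48 (≈ $24.1082 each)
After Dec 11: 871 on hand, pool $20,663.83 (≈ $23.7243 each)
After Dec 13: 1146 on hand, pool $26,768.83 (≈ $23.3585 each)
Dec 14, sell 318: 318/1146 × $26,768.83 → $7,427.99
Total COGS = $6,107.38 + $8,754.44 + $7,427.99 = $22,289.81
Ending inventory (cost pool remaining) = $19,340.84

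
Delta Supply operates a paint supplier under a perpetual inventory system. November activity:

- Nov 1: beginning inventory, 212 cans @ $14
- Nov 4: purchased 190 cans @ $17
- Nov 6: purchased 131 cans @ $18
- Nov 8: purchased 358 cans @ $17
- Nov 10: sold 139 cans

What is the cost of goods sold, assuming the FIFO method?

COGS = $1,946

Nov 10, 139 sold [FIFO — oldest first]: 139 @ $14 = $1,946
Ending inventory: 73 @ $14 + 190 @ $17 + 131 @ $18 + 358 @ $17 = $12,696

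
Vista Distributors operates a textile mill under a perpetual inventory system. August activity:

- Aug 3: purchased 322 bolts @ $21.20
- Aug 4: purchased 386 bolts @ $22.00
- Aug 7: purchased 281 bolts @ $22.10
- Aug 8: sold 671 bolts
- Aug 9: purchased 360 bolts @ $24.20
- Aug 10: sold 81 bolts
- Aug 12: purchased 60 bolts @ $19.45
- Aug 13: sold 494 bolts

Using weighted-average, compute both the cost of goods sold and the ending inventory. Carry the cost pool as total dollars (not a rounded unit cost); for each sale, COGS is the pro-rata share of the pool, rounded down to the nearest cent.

After Aug 3: 322 on hand, pool $6,826.40 (≈ $21.2000 each)
After Aug 4: 708 on hand, pool $15,318.40 (≈ $21.6362 each)
After Aug 7: 989 on hand, pool $21,528.50 (≈ $21.7679 each)
Aug 8, sell 671: 671/989 × $21,528.50 → $14,606.29
After Aug 9: 678 on hand, pool $15,634.21 (≈ $23.0593 each)
Aug 10, sell 81: 81/678 × $15,634.21 → $1,867.80
After Aug 12: 657 on hand, pool $14,933.41 (≈ $22.7297 each)
Aug 13, sell 494: 494/657 × $14,933.41 → $11,228.46
Total COGS = $14,606.29 + $1,867.80 + $11,228.46 = $27,702.55
Ending inventory (cost pool remaining) = $3,704.95
Check: goods available $31,407.50 = COGS $27,702.55 + ending $3,704.95

COGS = $27,702.55; ending inventory = $3,704.95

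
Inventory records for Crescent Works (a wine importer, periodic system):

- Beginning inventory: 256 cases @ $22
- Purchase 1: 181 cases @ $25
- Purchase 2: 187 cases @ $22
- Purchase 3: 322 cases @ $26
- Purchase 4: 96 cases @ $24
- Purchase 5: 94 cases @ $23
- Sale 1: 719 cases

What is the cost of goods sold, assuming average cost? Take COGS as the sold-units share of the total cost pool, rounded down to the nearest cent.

Sale 1, sell 719: 719/1136 × $27,109.00 → $17,157.89
Ending inventory (cost pool remaining) = $9,951.11

COGS = $17,157.89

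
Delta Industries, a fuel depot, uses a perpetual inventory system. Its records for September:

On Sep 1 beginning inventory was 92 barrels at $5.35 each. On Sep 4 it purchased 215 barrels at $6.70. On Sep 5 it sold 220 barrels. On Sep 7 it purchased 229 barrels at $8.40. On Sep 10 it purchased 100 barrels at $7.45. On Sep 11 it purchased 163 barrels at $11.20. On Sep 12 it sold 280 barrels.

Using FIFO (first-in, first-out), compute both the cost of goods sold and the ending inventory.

COGS = $3,553.90; ending inventory = $2,873.00

Sep 5, 220 sold [FIFO — oldest first]: 92 @ $5.35 + 128 @ $6.70 = $1,349.80
Sep 12, 280 sold [FIFO — oldest first]: 87 @ $6.70 + 193 @ $8.40 = $2,204.10
Total COGS = $1,349.80 + $2,204.10 = $3,553.90
Ending inventory: 36 @ $8.40 + 100 @ $7.45 + 163 @ $11.20 = $2,873.00
Check: goods available $6,426.90 = COGS $3,553.90 + ending $2,873.00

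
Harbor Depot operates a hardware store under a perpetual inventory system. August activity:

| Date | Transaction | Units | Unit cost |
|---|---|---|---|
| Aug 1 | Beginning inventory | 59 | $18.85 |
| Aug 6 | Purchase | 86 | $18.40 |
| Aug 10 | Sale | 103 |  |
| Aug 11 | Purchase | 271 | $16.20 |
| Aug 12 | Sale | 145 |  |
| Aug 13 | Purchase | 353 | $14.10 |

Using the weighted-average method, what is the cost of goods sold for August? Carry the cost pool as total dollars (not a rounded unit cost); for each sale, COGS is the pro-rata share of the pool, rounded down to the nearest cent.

COGS = $4,309.42

After Aug 1: 59 on hand, pool $1,112.15 (≈ $18.8500 each)
After Aug 6: 145 on hand, pool $2,694.55 (≈ $18.5831 each)
Aug 10, sell 103: 103/145 × $2,694.55 → $1,914.05
After Aug 11: 313 on hand, pool $5,170.70 (≈ $16.5198 each)
Aug 12, sell 145: 145/313 × $5,170.70 → $2,395.37
After Aug 13: 521 on hand, pool $7,752.63 (≈ $14.8803 each)
Total COGS = $1,914.05 + $2,395.37 = $4,309.42
Ending inventory (cost pool remaining) = $7,752.63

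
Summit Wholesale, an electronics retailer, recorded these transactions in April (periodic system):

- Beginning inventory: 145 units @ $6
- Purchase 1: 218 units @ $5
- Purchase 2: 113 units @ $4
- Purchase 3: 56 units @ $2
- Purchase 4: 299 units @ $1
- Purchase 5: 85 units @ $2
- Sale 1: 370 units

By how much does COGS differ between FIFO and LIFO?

FIFO COGS: 145 @ $6 + 218 @ $5 + 7 @ $4 = $1,988
LIFO COGS: 85 @ $2 + 285 @ $1 = $455
Difference = |$1,988 − $455| = $1,533

$1,533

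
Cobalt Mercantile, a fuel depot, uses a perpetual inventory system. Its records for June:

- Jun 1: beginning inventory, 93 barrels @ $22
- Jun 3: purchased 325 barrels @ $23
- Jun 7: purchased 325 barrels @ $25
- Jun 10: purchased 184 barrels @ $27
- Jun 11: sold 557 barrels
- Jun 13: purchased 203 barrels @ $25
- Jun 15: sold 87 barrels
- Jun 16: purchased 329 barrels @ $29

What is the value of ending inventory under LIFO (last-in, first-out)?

Ending inventory = $20,858

Jun 11, 557 sold [LIFO — newest first]: 184 @ $27 + 325 @ $25 + 48 @ $23 = $14,197
Jun 15, 87 sold [LIFO — newest first]: 87 @ $25 = $2,175
Total COGS = $14,197 + $2,175 = $16,372
Ending inventory: 93 @ $22 + 277 @ $23 + 116 @ $25 + 329 @ $29 = $20,858
Check: goods available $37,230 = COGS $16,372 + ending $20,858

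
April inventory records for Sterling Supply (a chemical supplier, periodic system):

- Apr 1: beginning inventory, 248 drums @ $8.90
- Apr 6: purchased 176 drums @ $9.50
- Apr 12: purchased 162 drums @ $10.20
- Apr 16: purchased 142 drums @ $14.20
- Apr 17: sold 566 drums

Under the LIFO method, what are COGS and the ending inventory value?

COGS = $6,106.20; ending inventory = $1,441.80

Apr 17, 566 sold [LIFO — newest first]: 142 @ $14.20 + 162 @ $10.20 + 176 @ $9.50 + 86 @ $8.90 = $6,106.20
Ending inventory: 162 @ $8.90 = $1,441.80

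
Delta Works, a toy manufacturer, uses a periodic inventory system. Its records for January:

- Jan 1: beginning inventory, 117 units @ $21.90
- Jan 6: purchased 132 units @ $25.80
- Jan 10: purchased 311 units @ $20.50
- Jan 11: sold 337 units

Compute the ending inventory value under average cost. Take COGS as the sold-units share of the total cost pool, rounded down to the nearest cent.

Ending inventory = $4,915.32

Jan 11, sell 337: 337/560 × $12,343.40 → $7,428.08
Ending inventory (cost pool remaining) = $4,915.32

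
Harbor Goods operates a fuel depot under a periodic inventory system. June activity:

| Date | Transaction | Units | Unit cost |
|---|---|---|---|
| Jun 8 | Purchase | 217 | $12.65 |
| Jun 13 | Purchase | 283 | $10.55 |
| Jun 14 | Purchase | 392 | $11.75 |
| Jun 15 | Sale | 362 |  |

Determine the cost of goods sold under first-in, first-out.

Jun 15, 362 sold [FIFO — oldest first]: 217 @ $12.65 + 145 @ $10.55 = $4,274.80
Ending inventory: 138 @ $10.55 + 392 @ $11.75 = $6,061.90
Check: goods available $10,336.70 = COGS $4,274.80 + ending $6,061.90

COGS = $4,274.80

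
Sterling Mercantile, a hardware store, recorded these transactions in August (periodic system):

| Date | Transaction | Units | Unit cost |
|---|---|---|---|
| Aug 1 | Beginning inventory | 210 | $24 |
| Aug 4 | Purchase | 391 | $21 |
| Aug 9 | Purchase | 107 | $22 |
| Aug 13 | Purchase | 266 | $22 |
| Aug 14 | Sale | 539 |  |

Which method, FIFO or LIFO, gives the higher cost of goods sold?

FIFO COGS: 210 @ $24 + 329 @ $21 = $11,949
LIFO COGS: 266 @ $22 + 107 @ $22 + 166 @ $21 = $11,692

FIFO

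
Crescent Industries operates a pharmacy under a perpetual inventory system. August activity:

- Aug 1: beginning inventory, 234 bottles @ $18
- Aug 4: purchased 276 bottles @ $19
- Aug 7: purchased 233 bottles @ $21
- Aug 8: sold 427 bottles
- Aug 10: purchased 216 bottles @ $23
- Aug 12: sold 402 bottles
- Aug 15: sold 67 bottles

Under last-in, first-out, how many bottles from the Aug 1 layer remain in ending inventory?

Aug 8, 427 sold [LIFO — newest first]: 233 @ $21 + 194 @ $19 = $8,579
Aug 12, 402 sold [LIFO — newest first]: 216 @ $23 + 82 @ $19 + 104 @ $18 = $8,398
Aug 15, 67 sold [LIFO — newest first]: 67 @ $18 = $1,206
Total COGS = $8,579 + $8,398 + $1,206 = $18,183
Ending inventory: 63 @ $18 = $1,134
Check: goods available $19,317 = COGS $18,183 + ending $1,134

63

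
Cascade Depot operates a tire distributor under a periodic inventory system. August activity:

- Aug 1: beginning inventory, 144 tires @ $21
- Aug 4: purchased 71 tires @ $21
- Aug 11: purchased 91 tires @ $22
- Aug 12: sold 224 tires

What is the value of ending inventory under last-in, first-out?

Aug 12, 224 sold [LIFO — newest first]: 91 @ $22 + 71 @ $21 + 62 @ $21 = $4,795
Ending inventory: 82 @ $21 = $1,722
Check: goods available $6,517 = COGS $4,795 + ending $1,722

Ending inventory = $1,722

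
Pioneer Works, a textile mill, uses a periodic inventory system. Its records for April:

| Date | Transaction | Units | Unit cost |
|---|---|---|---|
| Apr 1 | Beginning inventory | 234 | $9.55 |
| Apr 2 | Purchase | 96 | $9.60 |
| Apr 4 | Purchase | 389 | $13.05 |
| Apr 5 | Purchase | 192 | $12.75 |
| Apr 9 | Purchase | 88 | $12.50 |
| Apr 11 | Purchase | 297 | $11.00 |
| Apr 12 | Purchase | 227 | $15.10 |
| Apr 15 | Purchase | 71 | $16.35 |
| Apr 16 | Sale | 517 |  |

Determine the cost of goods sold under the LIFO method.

Apr 16, 517 sold [LIFO — newest first]: 71 @ $16.35 + 227 @ $15.10 + 219 @ $11.00 = $6,997.55
Ending inventory: 234 @ $9.55 + 96 @ $9.60 + 389 @ $13.05 + 192 @ $12.75 + 88 @ $12.50 + 78 @ $11.00 = $12,638.75

COGS = $6,997.55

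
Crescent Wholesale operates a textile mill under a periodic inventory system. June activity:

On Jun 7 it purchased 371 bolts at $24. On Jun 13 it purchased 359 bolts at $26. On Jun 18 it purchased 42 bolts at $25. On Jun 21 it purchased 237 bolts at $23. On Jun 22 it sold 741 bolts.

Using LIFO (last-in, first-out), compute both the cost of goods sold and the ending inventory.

Jun 22, 741 sold [LIFO — newest first]: 237 @ $23 + 42 @ $25 + 359 @ $26 + 103 @ $24 = $18,307
Ending inventory: 268 @ $24 = $6,432
Check: goods available $24,739 = COGS $18,307 + ending $6,432

COGS = $18,307; ending inventory = $6,432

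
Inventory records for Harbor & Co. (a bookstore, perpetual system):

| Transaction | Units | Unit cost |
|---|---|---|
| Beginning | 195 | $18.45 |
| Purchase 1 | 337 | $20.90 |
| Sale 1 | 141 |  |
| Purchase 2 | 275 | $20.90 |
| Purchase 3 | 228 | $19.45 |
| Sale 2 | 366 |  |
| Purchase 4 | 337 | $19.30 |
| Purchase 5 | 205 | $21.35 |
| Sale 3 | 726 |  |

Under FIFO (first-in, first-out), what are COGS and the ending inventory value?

Sale 1 (141) [FIFO — oldest first]: 141 @ $18.45 = $2,601.45
Sale 2 (366) [FIFO — oldest first]: 54 @ $18.45 + 312 @ $20.90 = $7,517.10
Sale 3 (726) [FIFO — oldest first]: 25 @ $20.90 + 275 @ $20.90 + 228 @ $19.45 + 198 @ $19.30 = $14,526.00
Total COGS = $2,601.45 + $7,517.10 + $14,526.00 = $24,644.55
Ending inventory: 139 @ $19.30 + 205 @ $21.35 = $7,059.45

COGS = $24,644.55; ending inventory = $7,059.45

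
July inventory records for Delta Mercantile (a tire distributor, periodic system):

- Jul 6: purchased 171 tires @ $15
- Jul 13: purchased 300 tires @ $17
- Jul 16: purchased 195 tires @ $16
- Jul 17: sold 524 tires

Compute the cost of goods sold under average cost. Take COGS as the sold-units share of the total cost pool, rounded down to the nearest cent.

COGS = $8,485.49

Jul 17, sell 524: 524/666 × $10,785.00 → $8,485.49
Ending inventory (cost pool remaining) = $2,299.51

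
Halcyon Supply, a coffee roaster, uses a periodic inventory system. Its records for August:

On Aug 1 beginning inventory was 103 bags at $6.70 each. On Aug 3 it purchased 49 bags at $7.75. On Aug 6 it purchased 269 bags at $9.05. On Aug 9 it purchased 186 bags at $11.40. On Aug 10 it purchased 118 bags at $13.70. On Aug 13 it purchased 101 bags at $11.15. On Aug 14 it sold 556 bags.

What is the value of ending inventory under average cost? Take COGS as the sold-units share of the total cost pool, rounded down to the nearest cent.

Aug 14, sell 556: 556/826 × $8,367.45 → $5,632.32
Ending inventory (cost pool remaining) = $2,735.13

Ending inventory = $2,735.13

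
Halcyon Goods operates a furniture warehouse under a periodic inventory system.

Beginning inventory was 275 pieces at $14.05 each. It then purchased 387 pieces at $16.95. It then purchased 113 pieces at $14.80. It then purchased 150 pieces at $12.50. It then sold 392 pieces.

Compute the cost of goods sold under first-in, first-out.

COGS = $5,846.90

Sale 1 (392) [FIFO — oldest first]: 275 @ $14.05 + 117 @ $16.95 = $5,846.90
Ending inventory: 270 @ $16.95 + 113 @ $14.80 + 150 @ $12.50 = $8,123.90
Check: goods available $13,970.80 = COGS $5,846.90 + ending $8,123.90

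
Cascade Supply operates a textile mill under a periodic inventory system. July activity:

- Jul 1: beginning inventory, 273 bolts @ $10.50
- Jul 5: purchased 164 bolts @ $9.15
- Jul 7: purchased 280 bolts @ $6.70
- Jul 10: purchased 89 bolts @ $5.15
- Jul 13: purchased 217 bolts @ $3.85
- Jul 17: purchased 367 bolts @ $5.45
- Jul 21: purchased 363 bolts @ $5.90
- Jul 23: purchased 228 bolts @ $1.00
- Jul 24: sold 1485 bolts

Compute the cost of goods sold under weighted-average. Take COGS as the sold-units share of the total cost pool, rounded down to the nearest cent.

COGS = $8,925.55

Jul 24, sell 1485: 1485/1981 × $11,906.75 → $8,925.55
Ending inventory (cost pool remaining) = $2,981.20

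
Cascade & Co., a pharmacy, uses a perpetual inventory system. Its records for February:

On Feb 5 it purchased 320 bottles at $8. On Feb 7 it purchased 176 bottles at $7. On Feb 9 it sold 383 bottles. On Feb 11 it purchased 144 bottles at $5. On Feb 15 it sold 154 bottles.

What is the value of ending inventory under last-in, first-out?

Ending inventory = $824

Feb 9, 383 sold [LIFO — newest first]: 176 @ $7 + 207 @ $8 = $2,888
Feb 15, 154 sold [LIFO — newest first]: 144 @ $5 + 10 @ $8 = $800
Total COGS = $2,888 + $800 = $3,688
Ending inventory: 103 @ $8 = $824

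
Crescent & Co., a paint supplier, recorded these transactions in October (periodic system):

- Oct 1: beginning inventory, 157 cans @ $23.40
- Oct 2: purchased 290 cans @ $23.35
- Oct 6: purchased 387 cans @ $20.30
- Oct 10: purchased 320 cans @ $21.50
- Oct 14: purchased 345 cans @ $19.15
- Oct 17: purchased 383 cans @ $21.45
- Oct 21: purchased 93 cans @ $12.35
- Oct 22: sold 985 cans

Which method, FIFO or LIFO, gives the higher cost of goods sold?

FIFO COGS: 157 @ $23.40 + 290 @ $23.35 + 387 @ $20.30 + 151 @ $21.50 = $21,547.90
LIFO COGS: 93 @ $12.35 + 383 @ $21.45 + 345 @ $19.15 + 164 @ $21.50 = $19,496.65

FIFO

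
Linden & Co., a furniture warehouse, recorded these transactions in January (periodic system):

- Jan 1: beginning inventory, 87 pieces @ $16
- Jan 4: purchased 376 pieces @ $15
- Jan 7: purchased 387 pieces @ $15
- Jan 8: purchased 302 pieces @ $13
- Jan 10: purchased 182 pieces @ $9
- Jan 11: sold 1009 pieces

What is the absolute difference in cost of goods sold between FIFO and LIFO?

FIFO COGS: 87 @ $16 + 376 @ $15 + 387 @ $15 + 159 @ $13 = $14,904
LIFO COGS: 182 @ $9 + 302 @ $13 + 387 @ $15 + 138 @ $15 = $13,439
Difference = |$14,904 − $13,439| = $1,465

$1,465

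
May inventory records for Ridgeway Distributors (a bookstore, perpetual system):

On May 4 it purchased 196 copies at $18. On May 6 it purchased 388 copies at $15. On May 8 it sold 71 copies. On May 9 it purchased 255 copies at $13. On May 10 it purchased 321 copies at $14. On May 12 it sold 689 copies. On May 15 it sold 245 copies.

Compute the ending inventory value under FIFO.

May 8, 71 sold [FIFO — oldest first]: 71 @ $18 = $1,278
May 12, 689 sold [FIFO — oldest first]: 125 @ $18 + 388 @ $15 + 176 @ $13 = $10,358
May 15, 245 sold [FIFO — oldest first]: 79 @ $13 + 166 @ $14 = $3,351
Total COGS = $1,278 + $10,358 + $3,351 = $14,987
Ending inventory: 155 @ $14 = $2,170
Check: goods available $17,157 = COGS $14,987 + ending $2,170

Ending inventory = $2,170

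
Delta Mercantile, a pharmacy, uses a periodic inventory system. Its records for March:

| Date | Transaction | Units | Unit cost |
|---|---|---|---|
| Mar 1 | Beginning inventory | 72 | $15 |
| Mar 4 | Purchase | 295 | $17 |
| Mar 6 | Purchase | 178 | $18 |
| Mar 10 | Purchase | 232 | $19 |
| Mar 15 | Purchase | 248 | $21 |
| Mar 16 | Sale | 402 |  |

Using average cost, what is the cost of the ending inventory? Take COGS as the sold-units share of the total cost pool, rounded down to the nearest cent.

Ending inventory = $11,496.63

Mar 16, sell 402: 402/1025 × $18,915.00 → $7,418.37
Ending inventory (cost pool remaining) = $11,496.63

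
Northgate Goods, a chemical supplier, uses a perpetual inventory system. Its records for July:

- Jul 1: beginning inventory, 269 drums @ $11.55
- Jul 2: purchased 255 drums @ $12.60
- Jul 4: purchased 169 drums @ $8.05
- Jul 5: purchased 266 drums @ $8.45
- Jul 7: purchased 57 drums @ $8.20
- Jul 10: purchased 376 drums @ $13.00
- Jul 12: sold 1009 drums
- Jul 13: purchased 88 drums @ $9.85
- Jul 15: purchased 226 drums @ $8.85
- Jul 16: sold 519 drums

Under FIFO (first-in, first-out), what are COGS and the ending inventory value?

COGS = $16,575.10; ending inventory = $1,575.30

Jul 12, 1009 sold [FIFO — oldest first]: 269 @ $11.55 + 255 @ $12.60 + 169 @ $8.05 + 266 @ $8.45 + 50 @ $8.20 = $10,338.10
Jul 16, 519 sold [FIFO — oldest first]: 7 @ $8.20 + 376 @ $13.00 + 88 @ $9.85 + 48 @ $8.85 = $6,237.00
Total COGS = $10,338.10 + $6,237.00 = $16,575.10
Ending inventory: 178 @ $8.85 = $1,575.30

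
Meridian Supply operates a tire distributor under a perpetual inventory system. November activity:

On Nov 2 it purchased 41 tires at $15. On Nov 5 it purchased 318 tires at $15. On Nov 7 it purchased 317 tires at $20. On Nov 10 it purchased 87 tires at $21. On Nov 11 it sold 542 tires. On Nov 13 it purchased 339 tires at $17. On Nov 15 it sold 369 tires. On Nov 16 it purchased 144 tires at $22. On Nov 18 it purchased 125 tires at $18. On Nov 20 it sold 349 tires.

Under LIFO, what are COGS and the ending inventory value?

COGS = $23,068; ending inventory = $1,665

Nov 11, 542 sold [LIFO — newest first]: 87 @ $21 + 317 @ $20 + 138 @ $15 = $10,237
Nov 15, 369 sold [LIFO — newest first]: 339 @ $17 + 30 @ $15 = $6,213
Nov 20, 349 sold [LIFO — newest first]: 125 @ $18 + 144 @ $22 + 80 @ $15 = $6,618
Total COGS = $10,237 + $6,213 + $6,618 = $23,068
Ending inventory: 41 @ $15 + 70 @ $15 = $1,665
Check: goods available $24,733 = COGS $23,068 + ending $1,665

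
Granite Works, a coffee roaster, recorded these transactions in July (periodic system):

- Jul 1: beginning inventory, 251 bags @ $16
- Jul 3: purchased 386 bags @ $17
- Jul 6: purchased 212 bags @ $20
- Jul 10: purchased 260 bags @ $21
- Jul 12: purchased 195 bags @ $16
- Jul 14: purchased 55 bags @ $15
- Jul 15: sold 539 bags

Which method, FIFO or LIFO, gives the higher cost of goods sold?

LIFO

FIFO COGS: 251 @ $16 + 288 @ $17 = $8,912
LIFO COGS: 55 @ $15 + 195 @ $16 + 260 @ $21 + 29 @ $20 = $9,985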